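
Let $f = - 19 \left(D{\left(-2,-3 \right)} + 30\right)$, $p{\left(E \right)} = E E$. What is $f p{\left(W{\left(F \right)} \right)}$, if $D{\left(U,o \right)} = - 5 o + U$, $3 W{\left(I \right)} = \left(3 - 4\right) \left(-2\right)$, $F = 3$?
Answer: $- \frac{3268}{9} \approx -363.11$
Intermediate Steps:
$W{\left(I \right)} = \frac{2}{3}$ ($W{\left(I \right)} = \frac{\left(3 - 4\right) \left(-2\right)}{3} = \frac{\left(-1\right) \left(-2\right)}{3} = \frac{1}{3} \cdot 2 = \frac{2}{3}$)
$p{\left(E \right)} = E^{2}$
$D{\left(U,o \right)} = U - 5 o$
$f = -817$ ($f = - 19 \left(\left(-2 - -15\right) + 30\right) = - 19 \left(\left(-2 + 15\right) + 30\right) = - 19 \left(13 + 30\right) = \left(-19\right) 43 = -817$)
$f p{\left(W{\left(F \right)} \right)} = - 817 \left(\frac{2}{3}\right)^{2} = \left(-817\right) \frac{4}{9} = - \frac{3268}{9}$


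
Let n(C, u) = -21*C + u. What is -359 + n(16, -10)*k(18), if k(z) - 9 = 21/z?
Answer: -11630/3 ≈ -3876.7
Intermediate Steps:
k(z) = 9 + 21/z
n(C, u) = u - 21*C
-359 + n(16, -10)*k(18) = -359 + (-10 - 21*16)*(9 + 21/18) = -359 + (-10 - 336)*(9 + 21*(1/18)) = -359 - 346*(9 + 7/6) = -359 - 346*61/6 = -359 - 10553/3 = -11630/3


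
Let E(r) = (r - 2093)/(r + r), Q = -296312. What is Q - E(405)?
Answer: -120005516/405 ≈ -2.9631e+5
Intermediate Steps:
E(r) = (-2093 + r)/(2*r) (E(r) = (-2093 + r)/((2*r)) = (-2093 + r)*(1/(2*r)) = (-2093 + r)/(2*r))
Q - E(405) = -296312 - (-2093 + 405)/(2*405) = -296312 - (-1688)/(2*405) = -296312 - 1*(-844/405) = -296312 + 844/405 = -120005516/405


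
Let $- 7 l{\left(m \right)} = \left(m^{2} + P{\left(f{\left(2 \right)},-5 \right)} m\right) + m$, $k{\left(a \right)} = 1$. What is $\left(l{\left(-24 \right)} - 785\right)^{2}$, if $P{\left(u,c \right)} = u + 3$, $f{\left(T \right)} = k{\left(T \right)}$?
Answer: $\frac{35414401}{49} \approx 7.2274 \cdot 10^{5}$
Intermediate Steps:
$f{\left(T \right)} = 1$
$P{\left(u,c \right)} = 3 + u$
$l{\left(m \right)} = - \frac{5 m}{7} - \frac{m^{2}}{7}$ ($l{\left(m \right)} = - \frac{\left(m^{2} + \left(3 + 1\right) m\right) + m}{7} = - \frac{\left(m^{2} + 4 m\right) + m}{7} = - \frac{m^{2} + 5 m}{7} = - \frac{5 m}{7} - \frac{m^{2}}{7}$)
$\left(l{\left(-24 \right)} - 785\right)^{2} = \left(\left(- \frac{1}{7}\right) \left(-24\right) \left(5 - 24\right) - 785\right)^{2} = \left(\left(- \frac{1}{7}\right) \left(-24\right) \left(-19\right) - 785\right)^{2} = \left(- \frac{456}{7} - 785\right)^{2} = \left(- \frac{5951}{7}\right)^{2} = \frac{35414401}{49}$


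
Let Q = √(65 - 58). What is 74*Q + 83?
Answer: 83 + 74*√7 ≈ 278.79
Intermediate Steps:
Q = √7 ≈ 2.6458
74*Q + 83 = 74*√7 + 83 = 83 + 74*√7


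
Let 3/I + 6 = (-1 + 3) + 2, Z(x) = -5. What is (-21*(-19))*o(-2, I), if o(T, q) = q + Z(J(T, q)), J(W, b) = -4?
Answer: -5187/2 ≈ -2593.5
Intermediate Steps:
I = -3/2 (I = 3/(-6 + ((-1 + 3) + 2)) = 3/(-6 + (2 + 2)) = 3/(-6 + 4) = 3/(-2) = 3*(-½) = -3/2 ≈ -1.5000)
o(T, q) = -5 + q (o(T, q) = q - 5 = -5 + q)
(-21*(-19))*o(-2, I) = (-21*(-19))*(-5 - 3/2) = 399*(-13/2) = -5187/2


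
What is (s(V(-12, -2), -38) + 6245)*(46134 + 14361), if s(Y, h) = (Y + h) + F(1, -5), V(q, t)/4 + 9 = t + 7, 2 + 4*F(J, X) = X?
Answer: 1497674715/4 ≈ 3.7442e+8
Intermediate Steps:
F(J, X) = -½ + X/4
V(q, t) = -8 + 4*t (V(q, t) = -36 + 4*(t + 7) = -36 + 4*(7 + t) = -36 + (28 + 4*t) = -8 + 4*t)
s(Y, h) = -7/4 + Y + h (s(Y, h) = (Y + h) + (-½ + (¼)*(-5)) = (Y + h) + (-½ - 5/4) = (Y + h) - 7/4 = -7/4 + Y + h)
(s(V(-12, -2), -38) + 6245)*(46134 + 14361) = ((-7/4 + (-8 + 4*(-2)) - 38) + 6245)*(46134 + 14361) = ((-7/4 + (-8 - 8) - 38) + 6245)*60495 = ((-7/4 - 16 - 38) + 6245)*60495 = (-223/4 + 6245)*60495 = (24757/4)*60495 = 1497674715/4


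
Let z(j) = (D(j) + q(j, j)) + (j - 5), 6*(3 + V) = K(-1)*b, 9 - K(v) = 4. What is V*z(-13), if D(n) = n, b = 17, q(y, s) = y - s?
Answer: -2077/6 ≈ -346.17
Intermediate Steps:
K(v) = 5 (K(v) = 9 - 1*4 = 9 - 4 = 5)
V = 67/6 (V = -3 + (5*17)/6 = -3 + (⅙)*85 = -3 + 85/6 = 67/6 ≈ 11.167)
z(j) = -5 + 2*j (z(j) = (j + (j - j)) + (j - 5) = (j + 0) + (-5 + j) = j + (-5 + j) = -5 + 2*j)
V*z(-13) = 67*(-5 + 2*(-13))/6 = 67*(-5 - 26)/6 = (67/6)*(-31) = -2077/6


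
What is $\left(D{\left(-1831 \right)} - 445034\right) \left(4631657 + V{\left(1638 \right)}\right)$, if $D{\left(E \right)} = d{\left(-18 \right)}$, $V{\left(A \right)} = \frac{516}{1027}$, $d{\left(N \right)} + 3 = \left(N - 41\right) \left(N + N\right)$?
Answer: $- \frac{2106809694998815}{1027} \approx -2.0514 \cdot 10^{12}$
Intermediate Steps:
$d{\left(N \right)} = -3 + 2 N \left(-41 + N\right)$ ($d{\left(N \right)} = -3 + \left(N - 41\right) \left(N + N\right) = -3 + \left(-41 + N\right) 2 N = -3 + 2 N \left(-41 + N\right)$)
$V{\left(A \right)} = \frac{516}{1027}$ ($V{\left(A \right)} = 516 \cdot \frac{1}{1027} = \frac{516}{1027}$)
$D{\left(E \right)} = 2121$ ($D{\left(E \right)} = -3 - -1476 + 2 \left(-18\right)^{2} = -3 + 1476 + 2 \cdot 324 = -3 + 1476 + 648 = 2121$)
$\left(D{\left(-1831 \right)} - 445034\right) \left(4631657 + V{\left(1638 \right)}\right) = \left(2121 - 445034\right) \left(4631657 + \frac{516}{1027}\right) = \left(2121 + \left(-2113495 + 1668461\right)\right) \frac{4756712255}{1027} = \left(2121 - 445034\right) \frac{4756712255}{1027} = \left(-442913\right) \frac{4756712255}{1027} = - \frac{2106809694998815}{1027}$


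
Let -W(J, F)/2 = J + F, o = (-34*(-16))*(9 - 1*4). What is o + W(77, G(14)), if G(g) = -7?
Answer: 2580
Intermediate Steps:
o = 2720 (o = 544*(9 - 4) = 544*5 = 2720)
W(J, F) = -2*F - 2*J (W(J, F) = -2*(J + F) = -2*(F + J) = -2*F - 2*J)
o + W(77, G(14)) = 2720 + (-2*(-7) - 2*77) = 2720 + (14 - 154) = 2720 - 140 = 2580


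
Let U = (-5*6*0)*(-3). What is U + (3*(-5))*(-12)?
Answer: 180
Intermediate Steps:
U = 0 (U = -30*0*(-3) = 0*(-3) = 0)
U + (3*(-5))*(-12) = 0 + (3*(-5))*(-12) = 0 - 15*(-12) = 0 + 180 = 180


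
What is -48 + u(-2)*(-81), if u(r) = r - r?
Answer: -48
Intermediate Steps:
u(r) = 0
-48 + u(-2)*(-81) = -48 + 0*(-81) = -48 + 0 = -48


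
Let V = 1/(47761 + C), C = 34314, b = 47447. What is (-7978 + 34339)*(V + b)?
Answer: 102655336397886/82075 ≈ 1.2508e+9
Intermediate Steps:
V = 1/82075 (V = 1/(47761 + 34314) = 1/82075 ≈ 1.2184e-5)
(-7978 + 34339)*(V + b) = (-7978 + 34339)*(1/82075 + 47447) = 26361*(3894212526/82075) = 102655336397886/82075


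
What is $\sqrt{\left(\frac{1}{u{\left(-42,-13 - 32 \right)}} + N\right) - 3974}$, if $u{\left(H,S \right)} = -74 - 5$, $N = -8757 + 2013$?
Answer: $\frac{i \sqrt{66891117}}{79} \approx 103.53 i$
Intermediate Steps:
$N = -6744$
$u{\left(H,S \right)} = -79$
$\sqrt{\left(\frac{1}{u{\left(-42,-13 - 32 \right)}} + N\right) - 3974} = \sqrt{\left(\frac{1}{-79} - 6744\right) - 3974} = \sqrt{\left(- \frac{1}{79} - 6744\right) - 3974} = \sqrt{- \frac{532777}{79} - 3974} = \sqrt{- \frac{846723}{79}} = \frac{i \sqrt{66891117}}{79}$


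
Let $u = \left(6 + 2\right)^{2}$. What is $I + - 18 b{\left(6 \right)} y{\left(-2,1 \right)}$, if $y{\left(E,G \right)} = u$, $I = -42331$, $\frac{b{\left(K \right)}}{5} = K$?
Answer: $-76891$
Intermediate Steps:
$b{\left(K \right)} = 5 K$
$u = 64$ ($u = 8^{2} = 64$)
$y{\left(E,G \right)} = 64$
$I + - 18 b{\left(6 \right)} y{\left(-2,1 \right)} = -42331 + - 18 \cdot 5 \cdot 6 \cdot 64 = -42331 + \left(-18\right) 30 \cdot 64 = -42331 - 34560 = -76891$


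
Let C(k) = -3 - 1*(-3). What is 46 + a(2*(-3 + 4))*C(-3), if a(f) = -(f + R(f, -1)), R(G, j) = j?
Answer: 46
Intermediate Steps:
C(k) = 0 (C(k) = -3 + 3 = 0)
a(f) = 1 - f (a(f) = -(f - 1) = -(-1 + f) = 1 - f)
46 + a(2*(-3 + 4))*C(-3) = 46 + (1 - 2*(-3 + 4))*0 = 46 + (1 - 2)*0 = 46 - 1*0 = 46 + 0 = 46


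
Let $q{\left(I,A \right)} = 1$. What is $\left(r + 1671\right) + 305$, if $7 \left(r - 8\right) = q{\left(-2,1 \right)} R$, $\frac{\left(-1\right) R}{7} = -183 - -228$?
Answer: $1939$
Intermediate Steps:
$R = -315$ ($R = - 7 \left(-183 - -228\right) = - 7 \left(-183 + 228\right) = \left(-7\right) 45 = -315$)
$r = -37$ ($r = 8 + \frac{1 \left(-315\right)}{7} = 8 + \frac{1}{7} \left(-315\right) = 8 - 45 = -37$)
$\left(r + 1671\right) + 305 = \left(-37 + 1671\right) + 305 = 1634 + 305 = 1939$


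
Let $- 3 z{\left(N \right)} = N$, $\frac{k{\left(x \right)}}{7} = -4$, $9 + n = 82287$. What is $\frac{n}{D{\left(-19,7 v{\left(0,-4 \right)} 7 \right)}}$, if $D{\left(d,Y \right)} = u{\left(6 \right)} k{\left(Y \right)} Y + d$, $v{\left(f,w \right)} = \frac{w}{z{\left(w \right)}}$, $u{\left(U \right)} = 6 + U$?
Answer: $\frac{82278}{49373} \approx 1.6665$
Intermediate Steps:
$n = 82278$ ($n = -9 + 82287 = 82278$)
$k{\left(x \right)} = -28$ ($k{\left(x \right)} = 7 \left(-4\right) = -28$)
$z{\left(N \right)} = - \frac{N}{3}$
$v{\left(f,w \right)} = -3$ ($v{\left(f,w \right)} = \frac{w}{\left(- \frac{1}{3}\right) w} = w \left(- \frac{3}{w}\right) = -3$)
$D{\left(d,Y \right)} = d - 336 Y$ ($D{\left(d,Y \right)} = \left(6 + 6\right) \left(- 28 Y\right) + d = 12 \left(- 28 Y\right) + d = - 336 Y + d = d - 336 Y$)
$\frac{n}{D{\left(-19,7 v{\left(0,-4 \right)} 7 \right)}} = \frac{82278}{-19 - 336 \cdot 7 \left(-3\right) 7} = \frac{82278}{-19 - 336 \left(\left(-21\right) 7\right)} = \frac{82278}{-19 - -49392} = \frac{82278}{-19 + 49392} = \frac{82278}{49373}$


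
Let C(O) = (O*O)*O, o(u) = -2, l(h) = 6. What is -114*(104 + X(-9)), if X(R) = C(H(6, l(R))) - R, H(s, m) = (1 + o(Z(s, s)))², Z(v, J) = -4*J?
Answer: -12996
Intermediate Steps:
H(s, m) = 1 (H(s, m) = (1 - 2)² = (-1)² = 1)
C(O) = O³ (C(O) = O²*O = O³)
X(R) = 1 - R (X(R) = 1³ - R = 1 - R)
-114*(104 + X(-9)) = -114*(104 + (1 - 1*(-9))) = -114*(104 + (1 + 9)) = -114*(104 + 10) = -114*114 = -12996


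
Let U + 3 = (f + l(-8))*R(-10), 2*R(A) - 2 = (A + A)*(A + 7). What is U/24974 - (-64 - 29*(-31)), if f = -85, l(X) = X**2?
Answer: -10426972/12487 ≈ -835.03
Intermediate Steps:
R(A) = 1 + A*(7 + A) (R(A) = 1 + ((A + A)*(A + 7))/2 = 1 + ((2*A)*(7 + A))/2 = 1 + (2*A*(7 + A))/2 = 1 + A*(7 + A))
U = -654 (U = -3 + (-85 + (-8)**2)*(1 + (-10)**2 + 7*(-10)) = -3 + (-85 + 64)*(1 + 100 - 70) = -3 - 21*31 = -3 - 651 = -654)
U/24974 - (-64 - 29*(-31)) = -654/24974 - (-64 - 29*(-31)) = -654*1/24974 - (-64 + 899) = -327/12487 - 1*835 = -327/12487 - 835 = -10426972/12487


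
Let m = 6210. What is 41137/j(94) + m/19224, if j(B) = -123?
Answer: -14630627/43788 ≈ -334.12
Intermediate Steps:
41137/j(94) + m/19224 = 41137/(-123) + 6210/19224 = 41137*(-1/123) + 6210*(1/19224) = -41137/123 + 115/356 = -14630627/43788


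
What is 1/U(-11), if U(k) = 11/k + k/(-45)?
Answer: -45/34 ≈ -1.3235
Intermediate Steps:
U(k) = 11/k - k/45 (U(k) = 11/k + k*(-1/45) = 11/k - k/45)
1/U(-11) = 1/(11/(-11) - 1/45*(-11)) = 1/(11*(-1/11) + 11/45) = 1/(-1 + 11/45) = 1/(-34/45) = -45/34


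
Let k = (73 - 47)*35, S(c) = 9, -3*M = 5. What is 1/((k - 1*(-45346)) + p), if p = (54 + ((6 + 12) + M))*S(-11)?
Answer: 1/46889 ≈ 2.1327e-5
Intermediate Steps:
M = -5/3 (M = -⅓*5 = -5/3 ≈ -1.6667)
k = 910 (k = 26*35 = 910)
p = 633 (p = (54 + ((6 + 12) - 5/3))*9 = (54 + (18 - 5/3))*9 = (54 + 49/3)*9 = (211/3)*9 = 633)
1/((k - 1*(-45346)) + p) = 1/((910 - 1*(-45346)) + 633) = 1/((910 + 45346) + 633) = 1/(46256 + 633) = 1/46889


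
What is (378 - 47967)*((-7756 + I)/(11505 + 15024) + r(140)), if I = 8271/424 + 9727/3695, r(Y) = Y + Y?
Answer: -184413253147483519/13854151240 ≈ -1.3311e+7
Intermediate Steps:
r(Y) = 2*Y
I = 34685593/1566680 (I = 8271*(1/424) + 9727*(1/3695) = 8271/424 + 9727/3695 = 34685593/1566680 ≈ 22.140)
(378 - 47967)*((-7756 + I)/(11505 + 15024) + r(140)) = (378 - 47967)*((-7756 + 34685593/1566680)/(11505 + 15024) + 2*140) = -47589*(-12116484487/1566680/26529 + 280) = -47589*(-12116484487/1566680*1/26529 + 280) = -47589*(-12116484487/41562453720 + 280) = -47589*11625370557113/41562453720 = -184413253147483519/13854151240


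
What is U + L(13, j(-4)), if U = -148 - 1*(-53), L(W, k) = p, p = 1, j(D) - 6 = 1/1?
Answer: -94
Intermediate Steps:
j(D) = 7 (j(D) = 6 + 1/1 = 6 + 1 = 7)
L(W, k) = 1
U = -95 (U = -148 + 53 = -95)
U + L(13, j(-4)) = -95 + 1 = -94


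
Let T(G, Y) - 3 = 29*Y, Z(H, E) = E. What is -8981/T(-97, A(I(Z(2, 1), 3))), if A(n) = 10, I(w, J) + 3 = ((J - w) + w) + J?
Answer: -8981/293 ≈ -30.652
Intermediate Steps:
I(w, J) = -3 + 2*J (I(w, J) = -3 + (((J - w) + w) + J) = -3 + (J + J) = -3 + 2*J)
T(G, Y) = 3 + 29*Y
-8981/T(-97, A(I(Z(2, 1), 3))) = -8981/(3 + 29*10) = -8981/(3 + 290) = -8981/293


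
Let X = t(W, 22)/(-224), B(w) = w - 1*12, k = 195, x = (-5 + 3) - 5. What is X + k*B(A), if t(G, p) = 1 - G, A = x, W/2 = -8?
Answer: -829937/224 ≈ -3705.1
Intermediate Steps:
W = -16 (W = 2*(-8) = -16)
x = -7 (x = -2 - 5 = -7)
A = -7
B(w) = -12 + w (B(w) = w - 12 = -12 + w)
X = -17/224 (X = (1 - 1*(-16))/(-224) = (1 + 16)*(-1/224) = 17*(-1/224) = -17/224 ≈ -0.075893)
X + k*B(A) = -17/224 + 195*(-12 - 7) = -17/224 + 195*(-19) = -17/224 - 3705 = -829937/224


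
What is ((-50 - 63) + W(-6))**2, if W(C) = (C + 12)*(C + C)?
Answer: 34225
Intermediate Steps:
W(C) = 2*C*(12 + C) (W(C) = (12 + C)*(2*C) = 2*C*(12 + C))
((-50 - 63) + W(-6))**2 = ((-50 - 63) + 2*(-6)*(12 - 6))**2 = (-113 + 2*(-6)*6)**2 = (-113 - 72)**2 = (-185)**2 = 34225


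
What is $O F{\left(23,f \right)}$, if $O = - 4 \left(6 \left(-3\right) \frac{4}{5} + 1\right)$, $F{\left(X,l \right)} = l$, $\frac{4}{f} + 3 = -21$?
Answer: $- \frac{134}{15} \approx -8.9333$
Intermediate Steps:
$f = - \frac{1}{6}$ ($f = \frac{4}{-3 - 21} = \frac{4}{-24} = 4 \left(- \frac{1}{24}\right) = - \frac{1}{6} \approx -0.16667$)
$O = \frac{268}{5}$ ($O = - 4 \left(- 18 \cdot 4 \cdot \frac{1}{5} + 1\right) = - 4 \left(\left(-18\right) \frac{4}{5} + 1\right) = - 4 \left(- \frac{72}{5} + 1\right) = \left(-4\right) \left(- \frac{67}{5}\right) = \frac{268}{5} \approx 53.6$)
$O F{\left(23,f \right)} = \frac{268}{5} \left(- \frac{1}{6}\right) = - \frac{134}{15}$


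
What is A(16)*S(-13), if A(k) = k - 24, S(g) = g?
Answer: 104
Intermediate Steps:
A(k) = -24 + k
A(16)*S(-13) = (-24 + 16)*(-13) = -8*(-13) = 104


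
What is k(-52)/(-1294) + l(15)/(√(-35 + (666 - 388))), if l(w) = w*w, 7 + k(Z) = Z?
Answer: 59/1294 + 25*√3/3 ≈ 14.479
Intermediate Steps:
k(Z) = -7 + Z
l(w) = w²
k(-52)/(-1294) + l(15)/(√(-35 + (666 - 388))) = (-7 - 52)/(-1294) + 15²/(√(-35 + (666 - 388))) = -59*(-1/1294) + 225/(√(-35 + 278)) = 59/1294 + 225/(√243) = 59/1294 + 225/((9*√3)) = 59/1294 + 225*(√3/27) = 59/1294 + 25*√3/3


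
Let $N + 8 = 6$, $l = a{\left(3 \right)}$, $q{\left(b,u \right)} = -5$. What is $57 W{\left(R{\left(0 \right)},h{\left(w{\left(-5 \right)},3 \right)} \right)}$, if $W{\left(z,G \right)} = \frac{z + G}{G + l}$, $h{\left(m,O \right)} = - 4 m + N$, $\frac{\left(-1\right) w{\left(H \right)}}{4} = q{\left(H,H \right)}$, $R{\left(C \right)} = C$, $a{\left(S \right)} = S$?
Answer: $\frac{4674}{79} \approx 59.165$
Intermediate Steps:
$w{\left(H \right)} = 20$ ($w{\left(H \right)} = \left(-4\right) \left(-5\right) = 20$)
$l = 3$
$N = -2$ ($N = -8 + 6 = -2$)
$h{\left(m,O \right)} = -2 - 4 m$ ($h{\left(m,O \right)} = - 4 m - 2 = -2 - 4 m$)
$W{\left(z,G \right)} = \frac{G + z}{3 + G}$ ($W{\left(z,G \right)} = \frac{z + G}{G + 3} = \frac{G + z}{3 + G}$)
$57 W{\left(R{\left(0 \right)},h{\left(w{\left(-5 \right)},3 \right)} \right)} = 57 \frac{\left(-2 - 80\right) + 0}{3 - 82} = 57 \frac{-82 + 0}{3 - 82} = 57 \frac{1}{-79} \left(-82\right) = 57 \left(\left(- \frac{1}{79}\right) \left(-82\right)\right) = 57 \cdot \frac{82}{79} = \frac{4674}{79}$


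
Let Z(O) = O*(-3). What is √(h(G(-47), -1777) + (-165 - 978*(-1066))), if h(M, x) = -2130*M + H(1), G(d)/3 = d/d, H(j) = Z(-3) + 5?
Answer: 7*√21143 ≈ 1017.8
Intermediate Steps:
Z(O) = -3*O
H(j) = 14 (H(j) = -3*(-3) + 5 = 9 + 5 = 14)
G(d) = 3 (G(d) = 3*(d/d) = 3*1 = 3)
h(M, x) = 14 - 2130*M (h(M, x) = -2130*M + 14 = 14 - 2130*M)
√(h(G(-47), -1777) + (-165 - 978*(-1066))) = √((14 - 2130*3) + (-165 - 978*(-1066))) = √((14 - 6390) + (-165 + 1042548)) = √(-6376 + 1042383) = √1036007 = 7*√21143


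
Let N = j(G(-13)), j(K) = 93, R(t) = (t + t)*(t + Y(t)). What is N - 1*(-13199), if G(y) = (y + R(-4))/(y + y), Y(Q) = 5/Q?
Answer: 13292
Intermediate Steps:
R(t) = 2*t*(t + 5/t) (R(t) = (t + t)*(t + 5/t) = (2*t)*(t + 5/t) = 2*t*(t + 5/t))
G(y) = (42 + y)/(2*y) (G(y) = (y + (10 + 2*(-4)**2))/(y + y) = (y + (10 + 2*16))/((2*y)) = (y + (10 + 32))*(1/(2*y)) = (y + 42)*(1/(2*y)) = (42 + y)*(1/(2*y)) = (42 + y)/(2*y))
N = 93
N - 1*(-13199) = 93 - 1*(-13199) = 93 + 13199 = 13292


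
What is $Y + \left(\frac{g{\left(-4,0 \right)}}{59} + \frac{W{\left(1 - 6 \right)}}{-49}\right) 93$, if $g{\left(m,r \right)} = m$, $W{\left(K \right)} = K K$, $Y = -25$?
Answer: $- \frac{227678}{2891} \approx -78.754$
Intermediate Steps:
$W{\left(K \right)} = K^{2}$
$Y + \left(\frac{g{\left(-4,0 \right)}}{59} + \frac{W{\left(1 - 6 \right)}}{-49}\right) 93 = -25 + \left(- \frac{4}{59} + \frac{\left(1 - 6\right)^{2}}{-49}\right) 93 = -25 + \left(\left(-4\right) \frac{1}{59} + \left(1 - 6\right)^{2} \left(- \frac{1}{49}\right)\right) 93 = -25 + \left(- \frac{4}{59} + \left(-5\right)^{2} \left(- \frac{1}{49}\right)\right) 93 = -25 + \left(- \frac{4}{59} + 25 \left(- \frac{1}{49}\right)\right) 93 = -25 + \left(- \frac{4}{59} - \frac{25}{49}\right) 93 = -25 - \frac{155403}{2891} = - \frac{227678}{2891}$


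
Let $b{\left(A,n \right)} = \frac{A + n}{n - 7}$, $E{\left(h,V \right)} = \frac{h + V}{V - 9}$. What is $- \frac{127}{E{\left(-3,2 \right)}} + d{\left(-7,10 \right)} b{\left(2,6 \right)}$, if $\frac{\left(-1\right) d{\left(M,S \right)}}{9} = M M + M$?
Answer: $2135$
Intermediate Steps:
$E{\left(h,V \right)} = \frac{V + h}{-9 + V}$
$d{\left(M,S \right)} = - 9 M - 9 M^{2}$ ($d{\left(M,S \right)} = - 9 \left(M M + M\right) = - 9 \left(M^{2} + M\right) = - 9 \left(M + M^{2}\right) = - 9 M - 9 M^{2}$)
$b{\left(A,n \right)} = \frac{A + n}{-7 + n}$
$- \frac{127}{E{\left(-3,2 \right)}} + d{\left(-7,10 \right)} b{\left(2,6 \right)} = - \frac{127}{\frac{1}{-9 + 2} \left(2 - 3\right)} + \left(-9\right) \left(-7\right) \left(1 - 7\right) \frac{2 + 6}{-7 + 6} = - \frac{127}{\frac{1}{-7} \left(-1\right)} + \left(-9\right) \left(-7\right) \left(-6\right) \frac{1}{-1} \cdot 8 = - \frac{127}{\left(- \frac{1}{7}\right) \left(-1\right)} - 378 \left(\left(-1\right) 8\right) = - 127 \frac{1}{\frac{1}{7}} - -3024 = \left(-127\right) 7 + 3024 = -889 + 3024 = 2135$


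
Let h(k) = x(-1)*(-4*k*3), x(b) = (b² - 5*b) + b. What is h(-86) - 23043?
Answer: -17883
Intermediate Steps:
x(b) = b² - 4*b
h(k) = -60*k (h(k) = (-(-4 - 1))*(-4*k*3) = (-1*(-5))*(-12*k) = 5*(-12*k) = -60*k)
h(-86) - 23043 = -60*(-86) - 23043 = 5160 - 23043 = -17883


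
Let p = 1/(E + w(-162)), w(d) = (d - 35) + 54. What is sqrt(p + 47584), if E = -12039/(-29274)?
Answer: sqrt(92119807114373226)/1391381 ≈ 218.14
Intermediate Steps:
w(d) = 19 + d (w(d) = (-35 + d) + 54 = 19 + d)
E = 4013/9758 (E = -12039*(-1/29274) = 4013/9758 ≈ 0.41125)
p = -9758/1391381 (p = 1/(4013/9758 + (19 - 162)) = 1/(4013/9758 - 143) = 1/(-1391381/9758) = -9758/1391381 ≈ -0.0070132)
sqrt(p + 47584) = sqrt(-9758/1391381 + 47584) = sqrt(66207463746/1391381) = sqrt(92119807114373226)/1391381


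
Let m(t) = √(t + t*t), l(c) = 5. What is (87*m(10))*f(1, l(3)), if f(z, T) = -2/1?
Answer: -174*√110 ≈ -1824.9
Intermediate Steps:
m(t) = √(t + t²)
f(z, T) = -2 (f(z, T) = -2*1 = -2)
(87*m(10))*f(1, l(3)) = (87*√(10*(1 + 10)))*(-2) = (87*√(10*11))*(-2) = (87*√110)*(-2) = -174*√110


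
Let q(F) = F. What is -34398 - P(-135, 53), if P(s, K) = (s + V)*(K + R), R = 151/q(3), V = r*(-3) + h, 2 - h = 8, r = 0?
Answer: -19828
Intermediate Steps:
h = -6 (h = 2 - 1*8 = 2 - 8 = -6)
V = -6 (V = 0*(-3) - 6 = 0 - 6 = -6)
R = 151/3 ≈ 50.333
P(s, K) = (-6 + s)*(151/3 + K) (P(s, K) = (s - 6)*(K + 151/3) = (-6 + s)*(151/3 + K))
-34398 - P(-135, 53) = -34398 - (-302 - 6*53 + (151/3)*(-135) + 53*(-135)) = -34398 - (-302 - 318 - 6795 - 7155) = -34398 - 1*(-14570) = -34398 + 14570 = -19828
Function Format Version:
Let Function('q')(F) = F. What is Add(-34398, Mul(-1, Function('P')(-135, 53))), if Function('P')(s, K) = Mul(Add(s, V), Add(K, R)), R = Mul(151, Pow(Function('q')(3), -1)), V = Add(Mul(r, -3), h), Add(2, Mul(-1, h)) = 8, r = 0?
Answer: -19828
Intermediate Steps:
h = -6 (h = Add(2, Mul(-1, 8)) = Add(2, -8) = -6)
V = -6 (V = Add(Mul(0, -3), -6) = Add(0, -6) = -6)
R = Rational(151, 3) (R = Mul(151, Pow(3, -1)) = Mul(151, Rational(1, 3)) = Rational(151, 3) ≈ 50.333)
Function('P')(s, K) = Mul(Add(-6, s), Add(Rational(151, 3), K)) (Function('P')(s, K) = Mul(Add(s, -6), Add(K, Rational(151, 3))) = Mul(Add(-6, s), Add(Rational(151, 3), K)))
Add(-34398, Mul(-1, Function('P')(-135, 53))) = Add(-34398, Mul(-1, Add(-302, Mul(-6, 53), Mul(Rational(151, 3), -135), Mul(53, -135)))) = Add(-34398, Mul(-1, Add(-302, -318, -6795, -7155))) = Add(-34398, Mul(-1, -14570)) = Add(-34398, 14570) = -19828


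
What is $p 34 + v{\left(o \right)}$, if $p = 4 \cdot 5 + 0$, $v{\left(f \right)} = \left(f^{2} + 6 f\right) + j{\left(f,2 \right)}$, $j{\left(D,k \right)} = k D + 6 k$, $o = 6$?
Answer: $776$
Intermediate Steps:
$j{\left(D,k \right)} = 6 k + D k$ ($j{\left(D,k \right)} = D k + 6 k = 6 k + D k$)
$v{\left(f \right)} = 12 + f^{2} + 8 f$ ($v{\left(f \right)} = \left(f^{2} + 6 f\right) + 2 \left(6 + f\right) = \left(f^{2} + 6 f\right) + \left(12 + 2 f\right) = 12 + f^{2} + 8 f$)
$p = 20$ ($p = 20 + 0 = 20$)
$p 34 + v{\left(o \right)} = 20 \cdot 34 + \left(12 + 6^{2} + 8 \cdot 6\right) = 680 + \left(12 + 36 + 48\right) = 680 + 96 = 776$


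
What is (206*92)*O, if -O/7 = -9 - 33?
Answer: 5571888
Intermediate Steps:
O = 294 (O = -7*(-9 - 33) = -7*(-42) = 294)
(206*92)*O = (206*92)*294 = 18952*294 = 5571888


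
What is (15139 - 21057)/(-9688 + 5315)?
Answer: 5918/4373 ≈ 1.3533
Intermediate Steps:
(15139 - 21057)/(-9688 + 5315) = -5918/(-4373) = -5918*(-1/4373) = 5918/4373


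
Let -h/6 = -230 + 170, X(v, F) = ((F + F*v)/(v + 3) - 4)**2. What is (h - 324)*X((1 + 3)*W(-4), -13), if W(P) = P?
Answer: 12996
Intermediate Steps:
X(v, F) = (-4 + (F + F*v)/(3 + v))**2 (X(v, F) = ((F + F*v)/(3 + v) - 4)**2 = (-4 + (F + F*v)/(3 + v))**2)
h = 360 (h = -6*(-230 + 170) = -6*(-60) = 360)
(h - 324)*X((1 + 3)*W(-4), -13) = (360 - 324)*((-12 - 13 - 4*(1 + 3)*(-4) - 13*(1 + 3)*(-4))**2/(3 + (1 + 3)*(-4))**2) = 36*((-12 - 13 - 16*(-4) - 52*(-4))**2/(3 + 4*(-4))**2) = 36*((-12 - 13 - 4*(-16) - 13*(-16))**2/(3 - 16)**2) = 36*((-12 - 13 + 64 + 208)**2/(-13)**2) = 36*((1/169)*247**2) = 36*((1/169)*61009) = 36*361 = 12996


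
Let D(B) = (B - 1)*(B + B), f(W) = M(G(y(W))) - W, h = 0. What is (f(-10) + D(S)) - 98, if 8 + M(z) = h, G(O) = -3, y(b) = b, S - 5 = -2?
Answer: -84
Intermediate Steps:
S = 3 (S = 5 - 2 = 3)
M(z) = -8 (M(z) = -8 + 0 = -8)
f(W) = -8 - W
D(B) = 2*B*(-1 + B) (D(B) = (-1 + B)*(2*B) = 2*B*(-1 + B))
(f(-10) + D(S)) - 98 = ((-8 - 1*(-10)) + 2*3*(-1 + 3)) - 98 = ((-8 + 10) + 2*3*2) - 98 = (2 + 12) - 98 = 14 - 98 = -84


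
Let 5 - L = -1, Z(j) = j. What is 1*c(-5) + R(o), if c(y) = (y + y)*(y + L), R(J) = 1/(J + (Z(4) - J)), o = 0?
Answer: -39/4 ≈ -9.7500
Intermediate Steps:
R(J) = 1/4 (R(J) = 1/(J + (4 - J)) = 1/4)
L = 6 (L = 5 - 1*(-1) = 5 + 1 = 6)
c(y) = 2*y*(6 + y) (c(y) = (y + y)*(y + 6) = (2*y)*(6 + y) = 2*y*(6 + y))
1*c(-5) + R(o) = 1*(2*(-5)*(6 - 5)) + 1/4 = 1*(2*(-5)*1) + 1/4 = 1*(-10) + 1/4 = -10 + 1/4 = -39/4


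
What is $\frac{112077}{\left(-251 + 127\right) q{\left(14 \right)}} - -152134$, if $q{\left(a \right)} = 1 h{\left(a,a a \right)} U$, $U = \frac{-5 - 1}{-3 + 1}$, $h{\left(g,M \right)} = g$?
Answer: $\frac{37723895}{248} \approx 1.5211 \cdot 10^{5}$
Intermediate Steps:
$U = 3$ ($U = - \frac{6}{-2} = \left(-6\right) \left(- \frac{1}{2}\right) = 3$)
$q{\left(a \right)} = 3 a$ ($q{\left(a \right)} = 1 a 3 = a 3 = 3 a$)
$\frac{112077}{\left(-251 + 127\right) q{\left(14 \right)}} - -152134 = \frac{112077}{\left(-251 + 127\right) 3 \cdot 14} - -152134 = \frac{112077}{\left(-124\right) 42} + 152134 = \frac{112077}{-5208} + 152134 = 112077 \left(- \frac{1}{5208}\right) + 152134 = - \frac{5337}{248} + 152134 = \frac{37723895}{248}$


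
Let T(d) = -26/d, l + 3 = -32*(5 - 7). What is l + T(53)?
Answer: 3207/53 ≈ 60.509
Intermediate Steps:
l = 61 (l = -3 - 32*(5 - 7) = -3 - 32*(-2) = -3 + 64 = 61)
l + T(53) = 61 - 26/53 = 3207/53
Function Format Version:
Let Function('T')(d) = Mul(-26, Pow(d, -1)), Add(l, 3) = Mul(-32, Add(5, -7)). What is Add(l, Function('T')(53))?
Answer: Rational(3207, 53) ≈ 60.509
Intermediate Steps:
l = 61 (l = Add(-3, Mul(-32, Add(5, -7))) = Add(-3, Mul(-32, -2)) = Add(-3, 64) = 61)
Add(l, Function('T')(53)) = Add(61, Mul(-26, Pow(53, -1))) = Add(61, Mul(-26, Rational(1, 53))) = Add(61, Rational(-26, 53)) = Rational(3207, 53)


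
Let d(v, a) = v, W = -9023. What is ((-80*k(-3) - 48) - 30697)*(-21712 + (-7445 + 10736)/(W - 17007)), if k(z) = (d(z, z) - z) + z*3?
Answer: 3393825739255/5206 ≈ 6.5191e+8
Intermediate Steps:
k(z) = 3*z (k(z) = (z - z) + z*3 = 0 + 3*z = 3*z)
((-80*k(-3) - 48) - 30697)*(-21712 + (-7445 + 10736)/(W - 17007)) = ((-240*(-3) - 48) - 30697)*(-21712 + (-7445 + 10736)/(-9023 - 17007)) = ((-80*(-9) - 48) - 30697)*(-21712 + 3291/(-26030)) = ((720 - 48) - 30697)*(-21712 + 3291*(-1/26030)) = (672 - 30697)*(-21712 - 3291/26030) = -30025*(-565166651/26030) = 3393825739255/5206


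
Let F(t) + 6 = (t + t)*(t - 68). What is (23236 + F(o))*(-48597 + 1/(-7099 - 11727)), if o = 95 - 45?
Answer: -9803015522945/9413 ≈ -1.0414e+9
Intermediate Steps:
o = 50
F(t) = -6 + 2*t*(-68 + t) (F(t) = -6 + (t + t)*(t - 68) = -6 + (2*t)*(-68 + t) = -6 + 2*t*(-68 + t))
(23236 + F(o))*(-48597 + 1/(-7099 - 11727)) = (23236 + (-6 - 136*50 + 2*50**2))*(-48597 + 1/(-7099 - 11727)) = (23236 + (-6 - 6800 + 2*2500))*(-48597 + 1/(-18826)) = (23236 + (-6 - 6800 + 5000))*(-48597 - 1/18826) = (23236 - 1806)*(-914887123/18826) = 21430*(-914887123/18826) = -9803015522945/9413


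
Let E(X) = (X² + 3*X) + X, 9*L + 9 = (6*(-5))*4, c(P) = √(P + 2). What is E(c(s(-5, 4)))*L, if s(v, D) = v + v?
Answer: 344/3 - 344*I*√2/3 ≈ 114.67 - 162.16*I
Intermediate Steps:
s(v, D) = 2*v
c(P) = √(2 + P)
L = -43/3 (L = -1 + ((6*(-5))*4)/9 = -1 + (-30*4)/9 = -1 + (⅑)*(-120) = -1 - 40/3 = -43/3 ≈ -14.333)
E(X) = X² + 4*X
E(c(s(-5, 4)))*L = (√(2 + 2*(-5))*(4 + √(2 + 2*(-5))))*(-43/3) = (√(2 - 10)*(4 + √(2 - 10)))*(-43/3) = (√(-8)*(4 + √(-8)))*(-43/3) = ((2*I*√2)*(4 + 2*I*√2))*(-43/3) = (2*I*√2*(4 + 2*I*√2))*(-43/3) = -86*I*√2*(4 + 2*I*√2)/3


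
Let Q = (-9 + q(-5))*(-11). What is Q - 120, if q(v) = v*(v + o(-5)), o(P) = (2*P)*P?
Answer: 2454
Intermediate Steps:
o(P) = 2*P²
q(v) = v*(50 + v) (q(v) = v*(v + 2*(-5)²) = v*(v + 2*25) = v*(v + 50) = v*(50 + v))
Q = 2574 (Q = (-9 - 5*(50 - 5))*(-11) = (-9 - 5*45)*(-11) = (-9 - 225)*(-11) = -234*(-11) = 2574)
Q - 120 = 2574 - 120 = 2454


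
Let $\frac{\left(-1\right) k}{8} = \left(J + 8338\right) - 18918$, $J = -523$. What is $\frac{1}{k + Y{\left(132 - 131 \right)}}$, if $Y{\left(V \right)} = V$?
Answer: $\frac{1}{88825} \approx 1.1258 \cdot 10^{-5}$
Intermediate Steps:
$k = 88824$ ($k = - 8 \left(\left(-523 + 8338\right) - 18918\right) = - 8 \left(7815 - 18918\right) = \left(-8\right) \left(-11103\right) = 88824$)
$\frac{1}{k + Y{\left(132 - 131 \right)}} = \frac{1}{88824 + \left(132 - 131\right)} = \frac{1}{88824 + 1} = \frac{1}{88825}$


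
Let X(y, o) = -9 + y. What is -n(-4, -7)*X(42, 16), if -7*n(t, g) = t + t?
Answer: -264/7 ≈ -37.714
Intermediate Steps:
n(t, g) = -2*t/7 (n(t, g) = -(t + t)/7 = -2*t/7)
-n(-4, -7)*X(42, 16) = -(-2/7*(-4))*(-9 + 42) = -8*33/7 = -1*264/7 = -264/7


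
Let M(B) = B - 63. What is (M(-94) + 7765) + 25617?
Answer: 33225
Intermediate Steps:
M(B) = -63 + B
(M(-94) + 7765) + 25617 = ((-63 - 94) + 7765) + 25617 = (-157 + 7765) + 25617 = 7608 + 25617 = 33225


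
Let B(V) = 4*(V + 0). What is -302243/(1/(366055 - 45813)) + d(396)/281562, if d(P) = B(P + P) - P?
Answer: -4542106695976700/46927 ≈ -9.6791e+10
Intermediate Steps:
B(V) = 4*V
d(P) = 7*P (d(P) = 4*(P + P) - P = 4*(2*P) - P = 8*P - P = 7*P)
-302243/(1/(366055 - 45813)) + d(396)/281562 = -302243/(1/(366055 - 45813)) + (7*396)/281562 = -302243/(1/320242) + 2772*(1/281562) = -302243/1/320242 + 462/46927 = -302243*320242 + 462/46927 = -96790902806 + 462/46927 = -4542106695976700/46927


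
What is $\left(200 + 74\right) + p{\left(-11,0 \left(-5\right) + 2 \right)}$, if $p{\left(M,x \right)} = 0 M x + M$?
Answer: $263$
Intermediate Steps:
$p{\left(M,x \right)} = M$ ($p{\left(M,x \right)} = 0 x + M = 0 + M = M$)
$\left(200 + 74\right) + p{\left(-11,0 \left(-5\right) + 2 \right)} = \left(200 + 74\right) - 11 = 274 - 11 = 263$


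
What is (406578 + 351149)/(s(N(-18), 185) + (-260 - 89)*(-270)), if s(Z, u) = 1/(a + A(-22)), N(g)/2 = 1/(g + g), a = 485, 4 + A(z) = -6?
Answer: 359920325/44759251 ≈ 8.0412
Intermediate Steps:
A(z) = -10 (A(z) = -4 - 6 = -10)
N(g) = 1/g (N(g) = 2/(g + g) = 2/((2*g)) = 2*(1/(2*g)) = 1/g)
s(Z, u) = 1/475 (s(Z, u) = 1/(485 - 10) = 1/475)
(406578 + 351149)/(s(N(-18), 185) + (-260 - 89)*(-270)) = (406578 + 351149)/(1/475 + (-260 - 89)*(-270)) = 757727/(1/475 - 349*(-270)) = 757727/(1/475 + 94230) = 757727/(44759251/475) = 757727*(475/44759251) = 359920325/44759251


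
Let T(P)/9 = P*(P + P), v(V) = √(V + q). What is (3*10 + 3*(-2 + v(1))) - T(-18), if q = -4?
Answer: -5808 + 3*I*√3 ≈ -5808.0 + 5.1962*I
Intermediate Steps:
v(V) = √(-4 + V) (v(V) = √(V - 4) = √(-4 + V))
T(P) = 18*P² (T(P) = 9*(P*(P + P)) = 9*(P*(2*P)) = 9*(2*P²) = 18*P²)
(3*10 + 3*(-2 + v(1))) - T(-18) = (3*10 + 3*(-2 + √(-4 + 1))) - 18*(-18)² = (30 + 3*(-2 + √(-3))) - 18*324 = (30 + 3*(-2 + I*√3)) - 1*5832 = (30 + (-6 + 3*I*√3)) - 5832 = (24 + 3*I*√3) - 5832 = -5808 + 3*I*√3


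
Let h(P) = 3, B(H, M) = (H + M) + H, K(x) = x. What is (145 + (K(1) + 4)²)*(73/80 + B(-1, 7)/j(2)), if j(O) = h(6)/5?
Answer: 37723/24 ≈ 1571.8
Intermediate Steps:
B(H, M) = M + 2*H
j(O) = ⅗ (j(O) = 3/5 = 3*(⅕) = ⅗)
(145 + (K(1) + 4)²)*(73/80 + B(-1, 7)/j(2)) = (145 + (1 + 4)²)*(73/80 + (7 + 2*(-1))/(⅗)) = (145 + 5²)*(73*(1/80) + (7 - 2)*(5/3)) = (145 + 25)*(73/80 + 5*(5/3)) = 170*(73/80 + 25/3) = 170*(2219/240) = 37723/24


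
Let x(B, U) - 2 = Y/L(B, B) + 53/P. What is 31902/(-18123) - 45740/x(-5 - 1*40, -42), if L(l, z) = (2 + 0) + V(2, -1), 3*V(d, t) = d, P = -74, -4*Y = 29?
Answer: 327139295394/10263659 ≈ 31874.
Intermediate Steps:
Y = -29/4 (Y = -1/4*29 = -29/4 ≈ -7.2500)
V(d, t) = d/3
L(l, z) = 8/3 (L(l, z) = (2 + 0) + (1/3)*2 = 2 + 2/3 = 8/3)
x(B, U) = -1699/1184 (x(B, U) = 2 + (-29/(4*8/3) + 53/(-74)) = 2 + (-29/4*3/8 + 53*(-1/74)) = 2 + (-87/32 - 53/74) = 2 - 4067/1184 = -1699/1184)
31902/(-18123) - 45740/x(-5 - 1*40, -42) = 31902/(-18123) - 45740/(-1699/1184) = 31902*(-1/18123) - 45740*(-1184/1699) = -10634/6041 + 54156160/1699 = 327139295394/10263659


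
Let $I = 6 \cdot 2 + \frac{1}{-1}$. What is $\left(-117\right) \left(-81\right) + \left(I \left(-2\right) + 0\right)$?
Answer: $9455$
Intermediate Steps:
$I = 11$ ($I = 12 - 1 = 11$)
$\left(-117\right) \left(-81\right) + \left(I \left(-2\right) + 0\right) = \left(-117\right) \left(-81\right) + \left(11 \left(-2\right) + 0\right) = 9477 + \left(-22 + 0\right) = 9477 - 22 = 9455$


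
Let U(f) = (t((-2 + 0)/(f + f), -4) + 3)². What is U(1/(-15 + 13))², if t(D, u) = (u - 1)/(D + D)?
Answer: 2401/256 ≈ 9.3789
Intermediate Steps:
t(D, u) = (-1 + u)/(2*D) (t(D, u) = (-1 + u)/((2*D)) = (-1 + u)*(1/(2*D)) = (-1 + u)/(2*D))
U(f) = (3 + 5*f/2)² (U(f) = ((-1 - 4)/(2*(((-2 + 0)/(f + f)))) + 3)² = ((½)*(-5)/(-2*1/(2*f)) + 3)² = ((½)*(-5)/(-1/f) + 3)² = ((½)*(-f)*(-5) + 3)² = (5*f/2 + 3)² = (3 + 5*f/2)²)
U(1/(-15 + 13))² = ((6 + 5/(-15 + 13))²/4)² = ((6 + 5/(-2))²/4)² = ((6 + 5*(-½))²/4)² = ((6 - 5/2)²/4)² = ((7/2)²/4)² = ((¼)*(49/4))² = (49/16)² = 2401/256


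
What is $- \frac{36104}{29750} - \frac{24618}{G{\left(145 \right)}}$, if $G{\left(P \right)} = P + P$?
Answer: $- \frac{37142783}{431375} \approx -86.103$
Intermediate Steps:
$G{\left(P \right)} = 2 P$
$- \frac{36104}{29750} - \frac{24618}{G{\left(145 \right)}} = - \frac{36104}{29750} - \frac{24618}{2 \cdot 145} = \left(-36104\right) \frac{1}{29750} - \frac{24618}{290} = - \frac{18052}{14875} - \frac{12309}{145} = - \frac{37142783}{431375}$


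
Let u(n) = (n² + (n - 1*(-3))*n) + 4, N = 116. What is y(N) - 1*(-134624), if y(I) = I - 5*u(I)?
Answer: -1580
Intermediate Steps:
u(n) = 4 + n² + n*(3 + n) (u(n) = (n² + (n + 3)*n) + 4 = (n² + (3 + n)*n) + 4 = (n² + n*(3 + n)) + 4 = 4 + n² + n*(3 + n))
y(I) = -20 - 14*I - 10*I² (y(I) = I - 5*(4 + 2*I² + 3*I) = I + (-20 - 15*I - 10*I²) = -20 - 14*I - 10*I²)
y(N) - 1*(-134624) = (-20 - 14*116 - 10*116²) - 1*(-134624) = (-20 - 1624 - 10*13456) + 134624 = (-20 - 1624 - 134560) + 134624 = -136204 + 134624 = -1580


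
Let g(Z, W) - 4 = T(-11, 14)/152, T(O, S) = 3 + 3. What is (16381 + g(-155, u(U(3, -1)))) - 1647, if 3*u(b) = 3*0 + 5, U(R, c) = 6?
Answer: 1120091/76 ≈ 14738.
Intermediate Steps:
T(O, S) = 6
u(b) = 5/3 (u(b) = (3*0 + 5)/3 = (0 + 5)/3 = (⅓)*5 = 5/3)
g(Z, W) = 307/76 (g(Z, W) = 4 + 6/152 = 4 + 6*(1/152) = 4 + 3/76 = 307/76)
(16381 + g(-155, u(U(3, -1)))) - 1647 = (16381 + 307/76) - 1647 = 1245263/76 - 1647 = 1120091/76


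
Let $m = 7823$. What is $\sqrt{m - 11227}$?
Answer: $2 i \sqrt{851} \approx 58.344 i$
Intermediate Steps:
$\sqrt{m - 11227} = \sqrt{7823 - 11227} = \sqrt{-3404} = 2 i \sqrt{851}$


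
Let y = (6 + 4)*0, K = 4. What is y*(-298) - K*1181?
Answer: -4724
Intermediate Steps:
y = 0 (y = 10*0 = 0)
y*(-298) - K*1181 = 0*(-298) - 4*1181 = 0 - 1*4724 = 0 - 4724 = -4724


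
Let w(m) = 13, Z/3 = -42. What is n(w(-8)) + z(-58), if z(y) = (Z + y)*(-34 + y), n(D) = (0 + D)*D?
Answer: 17097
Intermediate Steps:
Z = -126 (Z = 3*(-42) = -126)
n(D) = D² (n(D) = D*D = D²)
z(y) = (-126 + y)*(-34 + y)
n(w(-8)) + z(-58) = 13² + (4284 + (-58)² - 160*(-58)) = 169 + (4284 + 3364 + 9280) = 169 + 16928 = 17097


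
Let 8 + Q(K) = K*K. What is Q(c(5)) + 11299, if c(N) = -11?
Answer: 11412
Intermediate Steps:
Q(K) = -8 + K² (Q(K) = -8 + K*K = -8 + K²)
Q(c(5)) + 11299 = (-8 + (-11)²) + 11299 = (-8 + 121) + 11299 = 113 + 11299 = 11412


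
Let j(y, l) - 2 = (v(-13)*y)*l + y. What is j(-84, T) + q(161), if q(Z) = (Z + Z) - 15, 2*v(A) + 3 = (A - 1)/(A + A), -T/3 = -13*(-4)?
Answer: -15903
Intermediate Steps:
T = -156 (T = -(-39)*(-4) = -3*52 = -156)
v(A) = -3/2 + (-1 + A)/(4*A) (v(A) = -3/2 + ((A - 1)/(A + A))/2 = -3/2 + ((-1 + A)/((2*A)))/2 = -3/2 + ((-1 + A)*(1/(2*A)))/2 = -3/2 + ((-1 + A)/(2*A))/2 = -3/2 + (-1 + A)/(4*A))
q(Z) = -15 + 2*Z (q(Z) = 2*Z - 15 = -15 + 2*Z)
j(y, l) = 2 + y - 16*l*y/13 (j(y, l) = 2 + ((((1/4)*(-1 - 5*(-13))/(-13))*y)*l + y) = 2 + ((((1/4)*(-1/13)*(-1 + 65))*y)*l + y) = 2 + ((((1/4)*(-1/13)*64)*y)*l + y) = 2 + ((-16*y/13)*l + y) = 2 + (-16*l*y/13 + y) = 2 + (y - 16*l*y/13) = 2 + y - 16*l*y/13)
j(-84, T) + q(161) = (2 - 84 - 16/13*(-156)*(-84)) + (-15 + 2*161) = (2 - 84 - 16128) + (-15 + 322) = -16210 + 307 = -15903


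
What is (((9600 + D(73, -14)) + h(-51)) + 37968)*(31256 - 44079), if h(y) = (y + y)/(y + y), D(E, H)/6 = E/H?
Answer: -4267032772/7 ≈ -6.0958e+8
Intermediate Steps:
D(E, H) = 6*E/H (D(E, H) = 6*(E/H) = 6*E/H)
h(y) = 1 (h(y) = (2*y)/((2*y)) = (2*y)*(1/(2*y)) = 1)
(((9600 + D(73, -14)) + h(-51)) + 37968)*(31256 - 44079) = (((9600 + 6*73/(-14)) + 1) + 37968)*(31256 - 44079) = (((9600 + 6*73*(-1/14)) + 1) + 37968)*(-12823) = (((9600 - 219/7) + 1) + 37968)*(-12823) = ((66981/7 + 1) + 37968)*(-12823) = (66988/7 + 37968)*(-12823) = (332764/7)*(-12823) = -4267032772/7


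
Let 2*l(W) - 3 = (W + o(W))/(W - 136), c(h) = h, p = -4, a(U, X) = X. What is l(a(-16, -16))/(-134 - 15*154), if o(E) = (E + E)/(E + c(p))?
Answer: -147/232180 ≈ -0.00063313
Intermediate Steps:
o(E) = 2*E/(-4 + E) (o(E) = (E + E)/(E - 4) = (2*E)/(-4 + E) = 2*E/(-4 + E))
l(W) = 3/2 + (W + 2*W/(-4 + W))/(2*(-136 + W)) (l(W) = 3/2 + ((W + 2*W/(-4 + W))/(W - 136))/2 = 3/2 + ((W + 2*W/(-4 + W))/(-136 + W))/2 = 3/2 + (W + 2*W/(-4 + W))/(2*(-136 + W)))
l(a(-16, -16))/(-134 - 15*154) = ((-16 + 2*(-102 - 16)*(-4 - 16))/((-136 - 16)*(-4 - 16)))/(-134 - 15*154) = ((-16 + 2*(-118)*(-20))/(-152*(-20)))/(-134 - 2310) = -1/152*(-1/20)*(-16 + 4720)/(-2444) = -1/152*(-1/20)*4704*(-1/2444) = (147/95)*(-1/2444) = -147/232180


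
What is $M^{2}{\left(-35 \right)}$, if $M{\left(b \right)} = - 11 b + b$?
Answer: $122500$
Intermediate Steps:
$M{\left(b \right)} = - 10 b$
$M^{2}{\left(-35 \right)} = \left(\left(-10\right) \left(-35\right)\right)^{2} = 350^{2} = 122500$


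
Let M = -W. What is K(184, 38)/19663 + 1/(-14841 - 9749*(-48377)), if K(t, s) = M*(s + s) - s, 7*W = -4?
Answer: 6457796283/23390916625090 ≈ 0.00027608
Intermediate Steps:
W = -4/7 (W = (⅐)*(-4) = -4/7 ≈ -0.57143)
M = 4/7 (M = -1*(-4/7) = 4/7 ≈ 0.57143)
K(t, s) = s/7 (K(t, s) = 4*(s + s)/7 - s = 4*(2*s)/7 - s = 8*s/7 - s = s/7)
K(184, 38)/19663 + 1/(-14841 - 9749*(-48377)) = ((⅐)*38)/19663 + 1/(-14841 - 9749*(-48377)) = (38/7)*(1/19663) - 1/48377/(-24590) = 38/137641 - 1/24590*(-1/48377) = 38/137641 + 1/1189590430 = 6457796283/23390916625090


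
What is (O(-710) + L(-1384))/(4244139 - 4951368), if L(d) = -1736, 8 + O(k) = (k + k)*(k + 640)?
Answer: -32552/235743 ≈ -0.13808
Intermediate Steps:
O(k) = -8 + 2*k*(640 + k) (O(k) = -8 + (k + k)*(k + 640) = -8 + (2*k)*(640 + k) = -8 + 2*k*(640 + k))
(O(-710) + L(-1384))/(4244139 - 4951368) = ((-8 + 2*(-710)**2 + 1280*(-710)) - 1736)/(4244139 - 4951368) = ((-8 + 2*504100 - 908800) - 1736)/(-707229) = ((-8 + 1008200 - 908800) - 1736)*(-1/707229) = (99392 - 1736)*(-1/707229) = 97656*(-1/707229) = -32552/235743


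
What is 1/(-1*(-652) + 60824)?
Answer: 1/61476 ≈ 1.6267e-5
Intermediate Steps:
1/(-1*(-652) + 60824) = 1/(652 + 60824) = 1/61476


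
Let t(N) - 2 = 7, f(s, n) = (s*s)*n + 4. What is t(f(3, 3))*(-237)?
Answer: -2133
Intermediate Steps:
f(s, n) = 4 + n*s**2 (f(s, n) = s**2*n + 4 = n*s**2 + 4 = 4 + n*s**2)
t(N) = 9 (t(N) = 2 + 7 = 9)
t(f(3, 3))*(-237) = 9*(-237) = -2133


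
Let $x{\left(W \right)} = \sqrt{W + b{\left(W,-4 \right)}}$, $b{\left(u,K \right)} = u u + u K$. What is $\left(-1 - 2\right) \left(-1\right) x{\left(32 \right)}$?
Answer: $12 \sqrt{58} \approx 91.389$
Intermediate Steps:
$b{\left(u,K \right)} = u^{2} + K u$
$x{\left(W \right)} = \sqrt{W + W \left(-4 + W\right)}$
$\left(-1 - 2\right) \left(-1\right) x{\left(32 \right)} = \left(-1 - 2\right) \left(-1\right) \sqrt{32 \left(-3 + 32\right)} = \left(-3\right) \left(-1\right) \sqrt{32 \cdot 29} = 3 \sqrt{928} = 3 \cdot 4 \sqrt{58} = 12 \sqrt{58}$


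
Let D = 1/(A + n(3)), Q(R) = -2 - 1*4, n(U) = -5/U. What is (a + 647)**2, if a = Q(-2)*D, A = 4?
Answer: 20349121/49 ≈ 4.1529e+5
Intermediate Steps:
Q(R) = -6 (Q(R) = -2 - 4 = -6)
D = 3/7 (D = 1/(4 - 5/3) = 1/(7/3) = 3/7 ≈ 0.42857)
a = -18/7 (a = -6*3/7 = -18/7 ≈ -2.5714)
(a + 647)**2 = (-18/7 + 647)**2 = (4511/7)**2 = 20349121/49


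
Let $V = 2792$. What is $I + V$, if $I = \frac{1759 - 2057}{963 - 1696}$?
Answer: $\frac{2046834}{733} \approx 2792.4$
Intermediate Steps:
$I = \frac{298}{733}$ ($I = - \frac{298}{-733} = \left(-298\right) \left(- \frac{1}{733}\right) = \frac{298}{733} \approx 0.40655$)
$I + V = \frac{298}{733} + 2792 = \frac{2046834}{733}$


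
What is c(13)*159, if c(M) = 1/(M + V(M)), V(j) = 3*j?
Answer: 159/52 ≈ 3.0577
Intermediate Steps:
c(M) = 1/(4*M) (c(M) = 1/(M + 3*M) = 1/(4*M))
c(13)*159 = ((1/4)/13)*159 = ((1/4)*(1/13))*159 = (1/52)*159 = 159/52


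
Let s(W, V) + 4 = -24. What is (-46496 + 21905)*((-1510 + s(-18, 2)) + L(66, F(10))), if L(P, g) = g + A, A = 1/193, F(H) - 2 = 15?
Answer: 7218737232/193 ≈ 3.7403e+7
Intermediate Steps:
F(H) = 17 (F(H) = 2 + 15 = 17)
A = 1/193 ≈ 0.0051813
s(W, V) = -28 (s(W, V) = -4 - 24 = -28)
L(P, g) = 1/193 + g (L(P, g) = g + 1/193 = 1/193 + g)
(-46496 + 21905)*((-1510 + s(-18, 2)) + L(66, F(10))) = (-46496 + 21905)*((-1510 - 28) + (1/193 + 17)) = -24591*(-1538 + 3282/193) = -24591*(-293552/193) = 7218737232/193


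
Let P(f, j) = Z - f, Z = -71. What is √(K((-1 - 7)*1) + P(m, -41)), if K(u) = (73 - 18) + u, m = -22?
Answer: I*√2 ≈ 1.4142*I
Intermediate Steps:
P(f, j) = -71 - f
K(u) = 55 + u
√(K((-1 - 7)*1) + P(m, -41)) = √((55 + (-1 - 7)*1) + (-71 - 1*(-22))) = √((55 - 8*1) + (-71 + 22)) = √((55 - 8) - 49) = √(47 - 49) = √(-2) = I*√2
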